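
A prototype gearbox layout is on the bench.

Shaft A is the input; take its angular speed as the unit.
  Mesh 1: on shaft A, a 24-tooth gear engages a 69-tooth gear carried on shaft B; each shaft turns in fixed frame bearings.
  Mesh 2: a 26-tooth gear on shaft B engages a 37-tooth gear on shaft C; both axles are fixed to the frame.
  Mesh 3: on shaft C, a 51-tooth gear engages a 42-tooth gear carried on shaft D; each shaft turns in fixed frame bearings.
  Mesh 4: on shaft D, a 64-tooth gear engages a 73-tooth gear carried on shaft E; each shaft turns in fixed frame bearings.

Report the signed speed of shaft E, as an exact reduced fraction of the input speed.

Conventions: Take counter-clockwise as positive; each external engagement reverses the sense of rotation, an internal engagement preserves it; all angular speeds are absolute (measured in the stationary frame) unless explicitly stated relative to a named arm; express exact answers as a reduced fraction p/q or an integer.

113152/434861

4-mesh fixed-axis compound train (all bearings frame-fixed)
mesh 1 [24T→69T]: |ω|/ω_in = 1×24/69 = 8/23, sense flips to −
mesh 2 [26T→37T]: |ω|/ω_in = (8/23)×26/37 = 208/851, sense flips to +
mesh 3 [51T→42T]: |ω|/ω_in = (208/851)×51/42 = 1768/5957, sense flips to −
mesh 4 [64T→73T]: |ω|/ω_in = (1768/5957)×64/73 = 113152/434861, sense flips to +
signed output speed (× input speed) = 113152/434861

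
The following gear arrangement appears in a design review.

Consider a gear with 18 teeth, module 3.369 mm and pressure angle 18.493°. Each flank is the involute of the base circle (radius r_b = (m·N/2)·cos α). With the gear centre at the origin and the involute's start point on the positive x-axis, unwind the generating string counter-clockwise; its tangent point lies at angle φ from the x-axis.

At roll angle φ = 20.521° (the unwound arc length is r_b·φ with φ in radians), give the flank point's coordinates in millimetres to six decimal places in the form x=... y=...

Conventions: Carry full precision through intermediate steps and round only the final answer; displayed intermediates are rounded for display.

single-mesh involute tooth geometry (18T wheel at module 3.369)
pitch radius r_p = m·N/2 = 3.369·18/2 = 30.321000
base radius r_b = r_p·cos α = 30.321000·cos 18.493° = 28.755297
roll angle φ = 20.521° = 0.35815902 rad
x = r_b·(cos φ + φ·sin φ) = 30.540904
y = r_b·(sin φ − φ·cos φ) = 0.434753

x=30.540904 y=0.434753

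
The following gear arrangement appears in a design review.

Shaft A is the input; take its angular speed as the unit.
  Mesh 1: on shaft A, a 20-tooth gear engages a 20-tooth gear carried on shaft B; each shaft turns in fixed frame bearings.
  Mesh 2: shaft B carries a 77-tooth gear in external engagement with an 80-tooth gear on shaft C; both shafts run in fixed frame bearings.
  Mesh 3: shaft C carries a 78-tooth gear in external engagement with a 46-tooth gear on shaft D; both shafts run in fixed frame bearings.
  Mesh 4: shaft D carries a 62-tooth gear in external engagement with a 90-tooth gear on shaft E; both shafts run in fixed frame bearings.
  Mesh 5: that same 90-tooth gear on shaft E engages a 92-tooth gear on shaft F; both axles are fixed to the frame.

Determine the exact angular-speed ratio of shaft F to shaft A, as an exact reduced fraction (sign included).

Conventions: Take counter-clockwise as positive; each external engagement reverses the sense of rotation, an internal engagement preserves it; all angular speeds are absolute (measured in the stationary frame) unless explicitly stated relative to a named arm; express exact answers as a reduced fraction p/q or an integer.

class = fixed-axis compound train [5 meshes; 5 ratios multiply, 5 sense flips]
mesh 1 [20T→20T]: running ratio 1, sense −
mesh 2 [77T→80T]: running ratio 77/80, sense +
mesh 3 [78T→46T]: running ratio 3003/1840, sense −
mesh 4 [62T→90T]: running ratio 31031/27600, sense +
mesh 5 [90T→92T]: running ratio 93093/84640, sense −
ω_out/ω_in = -93093/84640

-93093/84640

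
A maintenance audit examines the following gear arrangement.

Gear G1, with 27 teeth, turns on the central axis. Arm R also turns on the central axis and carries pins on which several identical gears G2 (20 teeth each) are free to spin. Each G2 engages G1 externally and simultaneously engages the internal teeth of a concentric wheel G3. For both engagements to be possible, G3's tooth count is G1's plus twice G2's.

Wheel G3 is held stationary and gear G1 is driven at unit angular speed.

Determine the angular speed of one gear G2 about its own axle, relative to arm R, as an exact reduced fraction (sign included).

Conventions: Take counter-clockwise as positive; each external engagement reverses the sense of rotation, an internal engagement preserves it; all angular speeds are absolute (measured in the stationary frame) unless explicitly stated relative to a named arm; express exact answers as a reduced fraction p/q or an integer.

-1809/1880

topology: planetary set — G1 27T / G2 20T / G3 67T, arm = carrier (Willis)
ring teeth: 27 + 2·20 = 67
27(ω_sun−ω_arm) = −67(ω_ring−ω_arm),  ω_ring = 0, ω_sun = 1
27(1−ω_arm) = −67(0−ω_arm)  ⇒  94·ω_arm = 27  ⇒  ω_arm = 27/94
sun–planet mesh: 27·(1−27/94) = −20·(ω_p−ω_arm)  ⇒  ω_p−ω_arm = -1809/1880
exact speed ratio = -1809/1880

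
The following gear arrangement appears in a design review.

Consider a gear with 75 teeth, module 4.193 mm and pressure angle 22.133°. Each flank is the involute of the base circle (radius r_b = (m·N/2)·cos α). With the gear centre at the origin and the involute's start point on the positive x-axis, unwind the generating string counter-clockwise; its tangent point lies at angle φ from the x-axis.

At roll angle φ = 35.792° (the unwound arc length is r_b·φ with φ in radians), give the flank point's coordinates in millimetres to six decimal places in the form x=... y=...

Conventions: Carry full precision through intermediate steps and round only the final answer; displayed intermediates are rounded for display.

recognized (one wheel, involute flank): single-mesh tooth geometry, m = 4.193, N = 75
pitch radius r_p = m·N/2 = 4.193·75/2 = 157.237500
base radius r_b = r_p·cos α = 157.237500·cos 22.133° = 145.650950
roll angle φ = 35.792° = 0.62468825 rad
x = r_b·(cos φ + φ·sin φ) = 171.357020
y = r_b·(sin φ − φ·cos φ) = 11.379909

x=171.357020 y=11.379909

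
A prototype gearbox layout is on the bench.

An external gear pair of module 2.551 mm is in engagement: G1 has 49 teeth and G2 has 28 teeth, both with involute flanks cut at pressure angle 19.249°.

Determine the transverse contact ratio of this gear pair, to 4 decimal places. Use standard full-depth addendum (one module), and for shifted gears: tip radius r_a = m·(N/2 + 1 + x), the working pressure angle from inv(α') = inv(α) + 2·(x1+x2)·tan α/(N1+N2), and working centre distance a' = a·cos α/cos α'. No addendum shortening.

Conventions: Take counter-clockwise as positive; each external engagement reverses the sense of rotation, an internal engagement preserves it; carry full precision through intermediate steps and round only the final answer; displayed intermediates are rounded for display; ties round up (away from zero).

1.7313

class = single-mesh tooth geometry [involute pair 49T × 28T, m = 2.551]
base radii: r_b1 = 59.005451, r_b2 = 33.717401
tip radii: r_a1 = 65.050500, r_a2 = 38.265000
no profile shift: α' = α, a' = a
action lengths: √(r_a1²−r_b1²) = 27.384745, √(r_a2²−r_b2²) = 18.092736
base pitch p_b = π·m·cos α = 7.566167
CR = (27.384745 + 18.092736 − 98.213500·sin 19.24900°)/7.566167 = 1.731263
contact ratio ≈ 1.7313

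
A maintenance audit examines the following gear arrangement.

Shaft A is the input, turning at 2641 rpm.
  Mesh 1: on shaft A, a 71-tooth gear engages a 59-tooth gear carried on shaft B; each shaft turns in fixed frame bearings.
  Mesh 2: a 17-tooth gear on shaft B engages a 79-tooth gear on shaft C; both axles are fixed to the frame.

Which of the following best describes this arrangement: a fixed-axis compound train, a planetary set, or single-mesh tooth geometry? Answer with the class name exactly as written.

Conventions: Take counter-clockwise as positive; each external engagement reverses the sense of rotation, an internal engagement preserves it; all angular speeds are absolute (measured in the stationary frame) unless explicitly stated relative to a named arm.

fixed-axis compound train

topology: fixed-axis compound train — 2 meshes, A→C
classification: fixed-axis compound train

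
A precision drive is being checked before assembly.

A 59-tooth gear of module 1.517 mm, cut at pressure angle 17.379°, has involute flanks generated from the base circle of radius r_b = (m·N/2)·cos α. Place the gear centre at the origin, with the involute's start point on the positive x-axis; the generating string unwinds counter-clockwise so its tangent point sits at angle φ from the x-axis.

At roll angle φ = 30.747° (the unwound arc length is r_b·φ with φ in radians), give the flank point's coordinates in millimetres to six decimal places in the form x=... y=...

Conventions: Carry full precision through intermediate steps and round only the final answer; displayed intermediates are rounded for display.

single-mesh involute tooth geometry (59T wheel at module 1.517)
pitch radius r_p = m·N/2 = 1.517·59/2 = 44.751500
base radius r_b = r_p·cos α = 44.751500·cos 17.379° = 42.708588
roll angle φ = 30.747° = 0.53663639 rad
x = r_b·(cos φ + φ·sin φ) = 48.422464
y = r_b·(sin φ − φ·cos φ) = 2.137350

x=48.422464 y=2.137350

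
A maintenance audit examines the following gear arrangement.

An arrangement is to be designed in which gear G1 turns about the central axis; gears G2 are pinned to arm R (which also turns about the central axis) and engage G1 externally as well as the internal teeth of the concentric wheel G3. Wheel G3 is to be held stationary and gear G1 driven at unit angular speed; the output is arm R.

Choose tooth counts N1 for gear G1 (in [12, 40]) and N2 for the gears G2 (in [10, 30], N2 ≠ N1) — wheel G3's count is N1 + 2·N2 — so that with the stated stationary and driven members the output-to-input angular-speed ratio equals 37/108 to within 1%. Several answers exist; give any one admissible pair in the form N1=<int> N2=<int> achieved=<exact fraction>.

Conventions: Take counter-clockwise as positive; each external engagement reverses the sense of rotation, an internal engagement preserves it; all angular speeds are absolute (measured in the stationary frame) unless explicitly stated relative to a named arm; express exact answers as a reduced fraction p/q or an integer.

topology: planetary set — design target 37/108, arm = carrier (Willis)
Willis with ω_ring = 0: ω_arm/ω_sun = N1/(N1+N3); set equal to 37/108  ⇒  N3/N1 = 1/(37/108) − 1 = 71/37
N3 = N1 + 2·N2  ⇒  N2/N1 = (N3/N1 − 1)/2 = (71/37 − 1)/2 = 17/37
smallest multiple with N1 ≥ 12 and N2 ≥ 10: k = 1  ⇒  N1 = 1·37 = 37, N2 = 1·17 = 17 (N1 ≤ 40, N2 ≤ 30, N2 ≠ N1 ✓), N3 = 37 + 2·17 = 71
check: N1/(N1+N3) with N1 = 37, N3 = 71 gives 37/108; |achieved − target| = 0 ≤ 37/10800 ✓

N1=37 N2=17 achieved=37/108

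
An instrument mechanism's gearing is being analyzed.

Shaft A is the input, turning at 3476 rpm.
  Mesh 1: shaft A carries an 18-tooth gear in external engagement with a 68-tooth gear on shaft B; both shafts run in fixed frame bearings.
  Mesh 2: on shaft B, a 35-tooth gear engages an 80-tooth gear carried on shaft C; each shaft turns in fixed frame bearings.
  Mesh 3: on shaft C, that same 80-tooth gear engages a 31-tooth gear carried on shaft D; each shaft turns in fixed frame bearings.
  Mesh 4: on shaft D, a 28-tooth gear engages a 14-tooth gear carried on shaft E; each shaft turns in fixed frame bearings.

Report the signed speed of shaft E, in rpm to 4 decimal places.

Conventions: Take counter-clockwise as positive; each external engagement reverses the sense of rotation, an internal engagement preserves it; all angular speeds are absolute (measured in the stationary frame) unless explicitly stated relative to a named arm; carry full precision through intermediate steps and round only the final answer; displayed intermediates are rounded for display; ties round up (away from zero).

+2077.6850 rpm

recognized (5 fixed axles, 4 meshes): fixed-axis compound train
mesh 1 [18T→68T]: ω = 3476.0000×18/68 = 920.1176 rpm, sense flips to −
mesh 2 [35T→80T]: ω = 920.1176×35/80 = 402.5515 rpm, sense flips to +
mesh 3 [80T→31T]: ω = 402.5515×80/31 = 1038.8425 rpm, sense flips to −
mesh 4 [28T→14T]: ω = 1038.8425×28/14 = 2077.6850 rpm, sense flips to +
signed output speed = +2077.6850 rpm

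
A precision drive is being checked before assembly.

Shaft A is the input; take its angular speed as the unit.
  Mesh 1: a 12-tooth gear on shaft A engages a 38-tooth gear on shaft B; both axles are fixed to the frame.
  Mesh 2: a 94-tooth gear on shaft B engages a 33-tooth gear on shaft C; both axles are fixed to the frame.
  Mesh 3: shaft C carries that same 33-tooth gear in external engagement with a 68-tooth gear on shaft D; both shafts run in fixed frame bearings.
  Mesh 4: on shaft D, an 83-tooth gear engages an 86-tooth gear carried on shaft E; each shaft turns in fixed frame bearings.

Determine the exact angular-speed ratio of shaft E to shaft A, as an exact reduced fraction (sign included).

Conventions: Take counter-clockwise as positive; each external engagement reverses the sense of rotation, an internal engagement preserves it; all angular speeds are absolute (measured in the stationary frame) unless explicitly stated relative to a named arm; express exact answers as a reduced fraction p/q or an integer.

11703/27778

class = fixed-axis compound train [4 meshes; 4 ratios multiply, 4 sense flips]
mesh 1 [12T→38T]: running ratio 6/19, sense −
mesh 2 [94T→33T]: running ratio 188/209, sense +
mesh 3 [33T→68T]: running ratio 141/323, sense −
mesh 4 [83T→86T]: running ratio 11703/27778, sense +
ω_out/ω_in = 11703/27778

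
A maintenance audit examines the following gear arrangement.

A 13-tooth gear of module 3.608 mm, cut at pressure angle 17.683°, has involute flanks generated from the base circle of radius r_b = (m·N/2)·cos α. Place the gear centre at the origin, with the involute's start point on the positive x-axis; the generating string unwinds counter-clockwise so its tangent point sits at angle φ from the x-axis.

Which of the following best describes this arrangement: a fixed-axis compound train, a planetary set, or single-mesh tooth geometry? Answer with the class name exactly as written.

topology: single-mesh involute geometry — m = 3.608, N = 13
classification: single-mesh tooth geometry

single-mesh tooth geometry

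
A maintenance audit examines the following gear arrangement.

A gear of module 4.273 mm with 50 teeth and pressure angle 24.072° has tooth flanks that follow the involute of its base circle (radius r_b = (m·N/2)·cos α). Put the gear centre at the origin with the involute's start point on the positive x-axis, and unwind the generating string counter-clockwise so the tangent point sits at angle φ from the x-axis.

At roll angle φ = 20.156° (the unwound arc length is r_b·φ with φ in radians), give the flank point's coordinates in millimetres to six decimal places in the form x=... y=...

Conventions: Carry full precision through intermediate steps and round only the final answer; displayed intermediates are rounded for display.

recognized (one wheel, involute flank): single-mesh tooth geometry, m = 4.273, N = 50
pitch radius r_p = m·N/2 = 4.273·50/2 = 106.825000
base radius r_b = r_p·cos α = 106.825000·cos 24.072° = 97.534816
roll angle φ = 20.156° = 0.35178856 rad
x = r_b·(cos φ + φ·sin φ) = 103.384593
y = r_b·(sin φ − φ·cos φ) = 1.397975

x=103.384593 y=1.397975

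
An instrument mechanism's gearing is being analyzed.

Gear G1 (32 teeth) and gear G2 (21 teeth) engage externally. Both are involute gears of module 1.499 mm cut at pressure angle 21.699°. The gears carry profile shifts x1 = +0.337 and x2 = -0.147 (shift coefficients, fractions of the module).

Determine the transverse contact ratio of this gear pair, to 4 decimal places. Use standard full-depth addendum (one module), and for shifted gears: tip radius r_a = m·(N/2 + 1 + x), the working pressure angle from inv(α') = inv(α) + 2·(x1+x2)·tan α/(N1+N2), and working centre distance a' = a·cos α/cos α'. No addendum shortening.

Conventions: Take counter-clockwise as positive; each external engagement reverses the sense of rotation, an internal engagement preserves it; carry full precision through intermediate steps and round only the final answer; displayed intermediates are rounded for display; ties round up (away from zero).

1.5197

topology: single-mesh involute geometry — m = 1.499, 32T/21T pair
base radii: r_b1 = 22.284470, r_b2 = 14.624184
tip radii: r_a1 = 25.988163, r_a2 = 17.018147
inv(α') = inv(21.699°) + 2·(+0.337-0.147)·tan α/(32+21) = 0.02206219  ⇒  α' = 22.68128°
a' = a·cos α / cos α' = 39.7235·cos 21.699°/cos 22.68128° = 40.002263
action lengths: √(r_a1²−r_b1²) = 13.371125, √(r_a2²−r_b2²) = 8.703481
base pitch p_b = π·m·cos α = 4.375546
CR = (13.371125 + 8.703481 − 40.002263·sin 22.68128°)/4.375546 = 1.519708
contact ratio ≈ 1.5197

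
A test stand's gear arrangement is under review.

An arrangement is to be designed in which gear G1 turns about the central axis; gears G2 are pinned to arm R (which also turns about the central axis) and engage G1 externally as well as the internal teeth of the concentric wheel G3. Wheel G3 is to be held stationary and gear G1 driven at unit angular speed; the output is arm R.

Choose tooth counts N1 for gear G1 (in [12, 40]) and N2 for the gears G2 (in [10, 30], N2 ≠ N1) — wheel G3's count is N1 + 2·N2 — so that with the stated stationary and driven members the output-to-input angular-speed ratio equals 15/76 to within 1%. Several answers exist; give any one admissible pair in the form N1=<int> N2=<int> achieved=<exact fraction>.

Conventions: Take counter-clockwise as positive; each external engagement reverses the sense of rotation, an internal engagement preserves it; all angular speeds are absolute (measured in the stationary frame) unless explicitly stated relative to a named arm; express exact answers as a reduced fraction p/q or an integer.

N1=15 N2=23 achieved=15/76

topology: planetary set — design target 15/76, arm = carrier (Willis)
Willis with ω_ring = 0: ω_arm/ω_sun = N1/(N1+N3); set equal to 15/76  ⇒  N3/N1 = 1/(15/76) − 1 = 61/15
N3 = N1 + 2·N2  ⇒  N2/N1 = (N3/N1 − 1)/2 = (61/15 − 1)/2 = 23/15
smallest multiple with N1 ≥ 12 and N2 ≥ 10: k = 1  ⇒  N1 = 1·15 = 15, N2 = 1·23 = 23 (N1 ≤ 40, N2 ≤ 30, N2 ≠ N1 ✓), N3 = 15 + 2·23 = 61
check: N1/(N1+N3) with N1 = 15, N3 = 61 gives 15/76; |achieved − target| = 0 ≤ 3/1520 ✓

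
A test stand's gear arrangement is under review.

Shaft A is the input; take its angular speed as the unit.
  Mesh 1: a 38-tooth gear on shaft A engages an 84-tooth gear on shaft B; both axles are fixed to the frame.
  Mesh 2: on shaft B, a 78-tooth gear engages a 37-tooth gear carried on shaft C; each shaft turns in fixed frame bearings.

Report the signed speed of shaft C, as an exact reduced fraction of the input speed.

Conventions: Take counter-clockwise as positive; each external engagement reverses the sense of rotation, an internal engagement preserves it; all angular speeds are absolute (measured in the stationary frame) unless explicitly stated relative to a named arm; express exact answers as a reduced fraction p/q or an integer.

247/259

2-mesh fixed-axis compound train (all bearings frame-fixed)
mesh 1 [38T→84T]: |ω|/ω_in = 1×38/84 = 19/42, sense flips to −
mesh 2 [78T→37T]: |ω|/ω_in = (19/42)×78/37 = 247/259, sense flips to +
signed output speed (× input speed) = 247/259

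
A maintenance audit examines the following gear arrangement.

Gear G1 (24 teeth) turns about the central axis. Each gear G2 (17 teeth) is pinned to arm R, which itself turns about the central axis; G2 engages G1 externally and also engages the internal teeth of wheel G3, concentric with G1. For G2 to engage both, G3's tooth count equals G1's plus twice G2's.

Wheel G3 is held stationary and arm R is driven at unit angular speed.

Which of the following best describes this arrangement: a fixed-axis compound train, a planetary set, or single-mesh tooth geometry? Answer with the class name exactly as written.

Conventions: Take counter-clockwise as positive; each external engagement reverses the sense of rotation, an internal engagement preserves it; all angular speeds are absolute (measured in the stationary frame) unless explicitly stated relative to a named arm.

class = planetary set [G3 = 24+2·17 = 58; Willis about the carrier]
classification: planetary set

planetary set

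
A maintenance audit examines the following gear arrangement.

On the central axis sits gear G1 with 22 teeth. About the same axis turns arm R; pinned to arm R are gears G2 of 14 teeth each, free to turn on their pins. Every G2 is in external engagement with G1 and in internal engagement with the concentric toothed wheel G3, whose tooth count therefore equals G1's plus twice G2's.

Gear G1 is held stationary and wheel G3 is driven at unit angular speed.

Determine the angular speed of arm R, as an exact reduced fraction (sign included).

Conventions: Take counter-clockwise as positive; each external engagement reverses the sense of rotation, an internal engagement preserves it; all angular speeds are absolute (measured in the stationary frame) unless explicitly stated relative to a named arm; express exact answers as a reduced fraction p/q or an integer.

planetary set (22T centre, 14T on arm, 50T internal) — Willis relation
ring teeth: 22 + 2·14 = 50
22(ω_sun−ω_arm) = −50(ω_ring−ω_arm),  ω_sun = 0, ω_ring = 1
22(0−ω_arm) = −50(1−ω_arm)  ⇒  72·ω_arm = 50  ⇒  ω_arm = 25/36
exact speed ratio = 25/36

25/36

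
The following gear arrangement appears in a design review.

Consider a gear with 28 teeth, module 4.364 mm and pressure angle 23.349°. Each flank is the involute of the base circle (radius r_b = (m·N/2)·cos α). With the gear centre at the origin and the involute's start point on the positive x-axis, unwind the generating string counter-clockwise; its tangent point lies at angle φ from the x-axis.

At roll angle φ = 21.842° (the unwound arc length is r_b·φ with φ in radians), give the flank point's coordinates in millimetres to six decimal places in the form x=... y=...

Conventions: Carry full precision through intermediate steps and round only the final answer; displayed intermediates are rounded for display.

class = single-mesh tooth geometry [base-circle involute, m = 4.364, 28T]
pitch radius r_p = m·N/2 = 4.364·28/2 = 61.096000
base radius r_b = r_p·cos α = 61.096000·cos 23.349° = 56.092712
roll angle φ = 21.842° = 0.38121482 rad
x = r_b·(cos φ + φ·sin φ) = 60.021653
y = r_b·(sin φ − φ·cos φ) = 1.020869

x=60.021653 y=1.020869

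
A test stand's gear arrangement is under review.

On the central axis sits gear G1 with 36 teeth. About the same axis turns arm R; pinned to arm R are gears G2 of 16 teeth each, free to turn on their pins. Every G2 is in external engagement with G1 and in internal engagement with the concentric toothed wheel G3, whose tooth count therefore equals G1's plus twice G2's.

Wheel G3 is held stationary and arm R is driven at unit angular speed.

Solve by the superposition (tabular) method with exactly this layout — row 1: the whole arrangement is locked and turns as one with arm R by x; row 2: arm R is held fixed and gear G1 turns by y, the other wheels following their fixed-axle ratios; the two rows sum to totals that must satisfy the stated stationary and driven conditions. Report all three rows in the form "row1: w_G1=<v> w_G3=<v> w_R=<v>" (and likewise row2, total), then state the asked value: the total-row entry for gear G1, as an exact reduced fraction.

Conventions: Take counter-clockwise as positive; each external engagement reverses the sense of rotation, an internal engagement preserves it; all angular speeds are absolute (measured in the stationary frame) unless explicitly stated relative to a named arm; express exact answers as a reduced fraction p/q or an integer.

topology: planetary set — G1 36T / G2 16T / G3 68T, arm = carrier (Willis)
row 1: whole set turns with the arm by x
superposition row 2 [arm held]: sun y, ring −(36/68)·y, arm 0
boundary: total ω_ring = x − (36/68)·y = 0 and total ω_arm = x = 1  ⇒  y = 17/9, x = 1
row 2 ring = −(36/68)·17/9 = -1
totals (row 1 + row 2): sun 1 + 17/9 = 26/9, ring 1 + (-1) = 0, arm 1 + 0 = 1
asked cell (total, sun) = 26/9

row1: w_G1=1 w_G3=1 w_R=1
row2: w_G1=17/9 w_G3=-1 w_R=0
total: w_G1=26/9 w_G3=0 w_R=1
asked value: 26/9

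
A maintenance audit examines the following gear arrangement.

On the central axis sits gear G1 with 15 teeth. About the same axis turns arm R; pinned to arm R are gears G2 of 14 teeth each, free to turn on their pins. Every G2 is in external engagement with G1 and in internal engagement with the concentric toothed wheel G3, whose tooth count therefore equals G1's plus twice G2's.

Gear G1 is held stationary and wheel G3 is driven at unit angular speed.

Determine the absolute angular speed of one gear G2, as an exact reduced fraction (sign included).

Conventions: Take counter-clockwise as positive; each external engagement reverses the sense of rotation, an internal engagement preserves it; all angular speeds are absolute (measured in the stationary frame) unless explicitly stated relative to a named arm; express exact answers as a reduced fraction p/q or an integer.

43/28

topology: planetary set — G1 15T / G2 14T / G3 43T, arm = carrier (Willis)
ring teeth: 15 + 2·14 = 43
15(ω_sun−ω_arm) = −43(ω_ring−ω_arm),  ω_sun = 0, ω_ring = 1
15(0−ω_arm) = −43(1−ω_arm)  ⇒  58·ω_arm = 43  ⇒  ω_arm = 43/58
sun–planet mesh: 15·(0−43/58) = −14·(ω_p−ω_arm)  ⇒  ω_p−ω_arm = 645/812
ω_p = 43/58 + 645/812 = 43/28
exact speed ratio = 43/28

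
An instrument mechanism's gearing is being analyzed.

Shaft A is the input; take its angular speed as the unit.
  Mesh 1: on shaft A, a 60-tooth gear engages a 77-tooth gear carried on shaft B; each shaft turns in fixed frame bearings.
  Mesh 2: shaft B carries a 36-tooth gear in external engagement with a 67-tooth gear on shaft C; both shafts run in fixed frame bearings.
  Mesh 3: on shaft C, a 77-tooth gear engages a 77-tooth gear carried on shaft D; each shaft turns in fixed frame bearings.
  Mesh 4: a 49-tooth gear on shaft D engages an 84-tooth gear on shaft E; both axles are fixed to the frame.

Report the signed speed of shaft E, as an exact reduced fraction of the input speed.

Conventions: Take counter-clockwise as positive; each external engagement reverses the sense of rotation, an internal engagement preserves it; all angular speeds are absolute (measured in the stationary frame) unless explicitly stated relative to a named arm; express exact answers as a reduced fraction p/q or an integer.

4-mesh fixed-axis compound train (all bearings frame-fixed)
mesh 1 [60T→77T]: |ω|/ω_in = 1×60/77 = 60/77, sense flips to −
mesh 2 [36T→67T]: |ω|/ω_in = (60/77)×36/67 = 2160/5159, sense flips to +
mesh 3 [77T→77T]: |ω|/ω_in = (2160/5159)×77/77 = 2160/5159, sense flips to −
mesh 4 [49T→84T]: |ω|/ω_in = (2160/5159)×49/84 = 180/737, sense flips to +
signed output speed (× input speed) = 180/737

180/737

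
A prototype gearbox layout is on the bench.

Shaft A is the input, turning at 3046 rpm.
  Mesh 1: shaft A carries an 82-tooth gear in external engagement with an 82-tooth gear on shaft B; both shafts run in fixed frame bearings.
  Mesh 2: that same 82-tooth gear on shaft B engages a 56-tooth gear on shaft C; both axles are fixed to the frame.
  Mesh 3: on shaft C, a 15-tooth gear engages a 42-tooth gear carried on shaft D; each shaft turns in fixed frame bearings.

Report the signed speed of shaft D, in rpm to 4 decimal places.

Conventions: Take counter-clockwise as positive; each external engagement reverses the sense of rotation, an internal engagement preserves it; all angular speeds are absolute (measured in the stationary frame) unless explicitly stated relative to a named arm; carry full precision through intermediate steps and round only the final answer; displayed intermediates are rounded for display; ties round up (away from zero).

topology: fixed-axis compound train — 3 meshes, A→D
mesh 1 [82T→82T]: ω = 3046.0000×82/82 = 3046.0000 rpm, sense flips to −
mesh 2 [82T→56T]: ω = 3046.0000×82/56 = 4460.2143 rpm, sense flips to +
mesh 3 [15T→42T]: ω = 4460.2143×15/42 = 1592.9337 rpm, sense flips to −
signed output speed = -1592.9337 rpm

-1592.9337 rpm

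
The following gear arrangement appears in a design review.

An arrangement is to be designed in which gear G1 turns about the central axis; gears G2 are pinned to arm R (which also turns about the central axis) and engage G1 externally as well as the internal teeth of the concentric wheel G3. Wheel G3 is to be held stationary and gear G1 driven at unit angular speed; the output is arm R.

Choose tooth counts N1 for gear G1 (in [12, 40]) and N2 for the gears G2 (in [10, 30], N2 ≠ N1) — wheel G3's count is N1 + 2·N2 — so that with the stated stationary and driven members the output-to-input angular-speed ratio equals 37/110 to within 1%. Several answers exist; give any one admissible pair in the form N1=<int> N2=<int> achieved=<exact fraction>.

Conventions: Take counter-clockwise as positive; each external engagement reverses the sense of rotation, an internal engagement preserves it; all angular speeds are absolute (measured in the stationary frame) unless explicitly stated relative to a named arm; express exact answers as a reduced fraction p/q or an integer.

N1=37 N2=18 achieved=37/110

class = planetary set [ratio 37/110 wanted; Willis about the carrier]
Willis with ω_ring = 0: ω_arm/ω_sun = N1/(N1+N3); set equal to 37/110  ⇒  N3/N1 = 1/(37/110) − 1 = 73/37
N3 = N1 + 2·N2  ⇒  N2/N1 = (N3/N1 − 1)/2 = (73/37 − 1)/2 = 18/37
smallest multiple with N1 ≥ 12 and N2 ≥ 10: k = 1  ⇒  N1 = 1·37 = 37, N2 = 1·18 = 18 (N1 ≤ 40, N2 ≤ 30, N2 ≠ N1 ✓), N3 = 37 + 2·18 = 73
check: N1/(N1+N3) with N1 = 37, N3 = 73 gives 37/110; |achieved − target| = 0 ≤ 37/11000 ✓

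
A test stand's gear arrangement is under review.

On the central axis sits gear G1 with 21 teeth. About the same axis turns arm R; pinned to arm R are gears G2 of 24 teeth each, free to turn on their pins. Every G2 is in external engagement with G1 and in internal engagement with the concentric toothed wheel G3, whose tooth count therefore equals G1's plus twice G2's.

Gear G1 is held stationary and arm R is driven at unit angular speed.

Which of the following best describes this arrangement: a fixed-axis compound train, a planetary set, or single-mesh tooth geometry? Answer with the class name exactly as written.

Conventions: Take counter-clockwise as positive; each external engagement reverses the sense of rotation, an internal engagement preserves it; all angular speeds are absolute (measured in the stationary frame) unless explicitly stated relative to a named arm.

topology: planetary set — G1 21T / G2 24T / G3 69T, arm = carrier (Willis)
classification: planetary set

planetary set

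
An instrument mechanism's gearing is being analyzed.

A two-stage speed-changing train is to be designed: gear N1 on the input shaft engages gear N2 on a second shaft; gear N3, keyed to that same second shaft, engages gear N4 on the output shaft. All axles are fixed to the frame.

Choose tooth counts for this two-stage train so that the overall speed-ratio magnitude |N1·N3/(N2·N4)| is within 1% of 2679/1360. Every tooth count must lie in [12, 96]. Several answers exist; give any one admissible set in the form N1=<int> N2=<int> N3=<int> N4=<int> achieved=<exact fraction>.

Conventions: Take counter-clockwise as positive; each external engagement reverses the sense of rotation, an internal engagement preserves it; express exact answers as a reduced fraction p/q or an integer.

topology: fixed-axis compound train — 2 stages, target 2679/1360
target = 2679/1360 in lowest terms: an exact hit needs N1·N3 = k·2679 and N2·N4 = k·1360 for one integer k, every count in [12, 96]; additionally prefer no 1:1 stage (N1 ≠ N2, N3 ≠ N4)
k = 1: N1·N3 = 2679 = 47·57, N2·N4 = 1360 = 16·85
achieved = 47·57/(16·85) = 2679/1360; |achieved − target| = 0 ≤ 2679/136000 ✓

N1=47 N2=16 N3=57 N4=85 achieved=2679/1360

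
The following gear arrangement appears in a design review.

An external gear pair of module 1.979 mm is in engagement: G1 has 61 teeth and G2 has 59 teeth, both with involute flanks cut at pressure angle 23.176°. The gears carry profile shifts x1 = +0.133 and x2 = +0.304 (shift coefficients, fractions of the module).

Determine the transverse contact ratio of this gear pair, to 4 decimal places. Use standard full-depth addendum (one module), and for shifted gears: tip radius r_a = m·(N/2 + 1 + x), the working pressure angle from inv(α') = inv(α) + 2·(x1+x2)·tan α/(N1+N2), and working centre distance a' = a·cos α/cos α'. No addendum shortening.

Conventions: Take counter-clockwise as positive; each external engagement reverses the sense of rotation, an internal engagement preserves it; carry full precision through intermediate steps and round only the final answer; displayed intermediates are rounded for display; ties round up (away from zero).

1.5829

class = single-mesh tooth geometry [involute pair 61T × 59T, m = 1.979]
base radii: r_b1 = 55.488505, r_b2 = 53.669210
tip radii: r_a1 = 62.601707, r_a2 = 60.961116
inv(α') = inv(23.176°) + 2·(+0.133+0.304)·tan α/(61+59) = 0.02672533  ⇒  α' = 24.10803°
a' = a·cos α / cos α' = 118.7400·cos 23.176°/cos 24.10803° = 119.588601
action lengths: √(r_a1²−r_b1²) = 28.982746, √(r_a2²−r_b2²) = 28.911479
base pitch p_b = π·m·cos α = 5.715485
CR = (28.982746 + 28.911479 − 119.588601·sin 24.10803°)/5.715485 = 1.582937
contact ratio ≈ 1.5829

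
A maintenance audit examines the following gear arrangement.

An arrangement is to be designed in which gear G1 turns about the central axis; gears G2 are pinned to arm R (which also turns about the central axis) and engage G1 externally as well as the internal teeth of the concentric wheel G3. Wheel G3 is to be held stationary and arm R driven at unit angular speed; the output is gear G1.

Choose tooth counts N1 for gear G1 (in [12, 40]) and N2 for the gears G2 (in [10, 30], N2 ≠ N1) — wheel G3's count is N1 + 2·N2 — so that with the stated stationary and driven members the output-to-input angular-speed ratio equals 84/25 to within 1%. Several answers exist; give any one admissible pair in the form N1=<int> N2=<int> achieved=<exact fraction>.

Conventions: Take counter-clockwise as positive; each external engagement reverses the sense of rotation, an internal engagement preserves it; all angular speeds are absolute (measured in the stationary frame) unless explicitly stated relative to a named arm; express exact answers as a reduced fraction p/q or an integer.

topology: planetary set — design target 84/25, arm = carrier (Willis)
Willis with ω_ring = 0: ω_sun/ω_arm = (N1+N3)/N1; set equal to 84/25  ⇒  N3/N1 = 84/25 − 1 = 59/25
N3 = N1 + 2·N2  ⇒  N2/N1 = (N3/N1 − 1)/2 = (59/25 − 1)/2 = 17/25
smallest multiple with N1 ≥ 12 and N2 ≥ 10: k = 1  ⇒  N1 = 1·25 = 25, N2 = 1·17 = 17 (N1 ≤ 40, N2 ≤ 30, N2 ≠ N1 ✓), N3 = 25 + 2·17 = 59
check: (N1+N3)/N1 with N1 = 25, N3 = 59 gives 84/25; |achieved − target| = 0 ≤ 21/625 ✓

N1=25 N2=17 achieved=84/25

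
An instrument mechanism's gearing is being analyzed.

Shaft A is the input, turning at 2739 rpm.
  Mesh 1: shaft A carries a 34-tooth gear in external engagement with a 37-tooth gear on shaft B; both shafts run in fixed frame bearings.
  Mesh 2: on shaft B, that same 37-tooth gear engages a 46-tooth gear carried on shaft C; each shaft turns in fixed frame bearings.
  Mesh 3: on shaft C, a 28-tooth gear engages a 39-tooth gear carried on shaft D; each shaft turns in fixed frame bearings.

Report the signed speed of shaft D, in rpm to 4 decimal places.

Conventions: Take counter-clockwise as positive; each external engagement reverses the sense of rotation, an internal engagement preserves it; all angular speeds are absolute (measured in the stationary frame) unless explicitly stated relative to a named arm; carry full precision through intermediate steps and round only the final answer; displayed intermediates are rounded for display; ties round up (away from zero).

class = fixed-axis compound train [3 meshes; 3 ratios multiply, 3 sense flips]
mesh 1 [34T→37T]: ω = 2739.0000×34/37 = 2516.9189 rpm, sense flips to −
mesh 2 [37T→46T]: ω = 2516.9189×37/46 = 2024.4783 rpm, sense flips to +
mesh 3 [28T→39T]: ω = 2024.4783×28/39 = 1453.4716 rpm, sense flips to −
signed output speed = -1453.4716 rpm

-1453.4716 rpm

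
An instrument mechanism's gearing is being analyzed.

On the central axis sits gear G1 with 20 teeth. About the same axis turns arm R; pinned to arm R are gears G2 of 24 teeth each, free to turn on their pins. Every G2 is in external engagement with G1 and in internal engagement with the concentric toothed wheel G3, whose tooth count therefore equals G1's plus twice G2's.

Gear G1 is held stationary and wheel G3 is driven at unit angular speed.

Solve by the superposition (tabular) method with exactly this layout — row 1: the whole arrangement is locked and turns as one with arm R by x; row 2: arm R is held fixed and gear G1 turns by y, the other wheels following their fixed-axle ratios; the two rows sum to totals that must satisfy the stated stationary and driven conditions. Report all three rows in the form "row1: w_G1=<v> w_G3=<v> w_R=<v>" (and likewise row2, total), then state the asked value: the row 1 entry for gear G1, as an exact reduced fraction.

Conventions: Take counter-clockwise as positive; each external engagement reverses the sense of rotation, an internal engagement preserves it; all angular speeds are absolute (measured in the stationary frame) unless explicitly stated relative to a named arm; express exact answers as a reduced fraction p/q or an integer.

class = planetary set [G3 = 20+2·24 = 68; Willis about the carrier]
row 1 (train locked, turned with arm): all members turn x
superposition row 2 [arm held]: sun y, ring −(20/68)·y, arm 0
boundary: total ω_sun = x + y = 0 and total ω_ring = x − (20/68)·y = 1  ⇒  y = -17/22, x = 17/22
row 2 ring = −(20/68)·(-17/22) = 5/22
totals (row 1 + row 2): sun 17/22 + (-17/22) = 0, ring 17/22 + 5/22 = 1, arm 17/22 + 0 = 17/22
asked cell (row1, sun) = 17/22

row1: w_G1=17/22 w_G3=17/22 w_R=17/22
row2: w_G1=-17/22 w_G3=5/22 w_R=0
total: w_G1=0 w_G3=1 w_R=17/22
asked value: 17/22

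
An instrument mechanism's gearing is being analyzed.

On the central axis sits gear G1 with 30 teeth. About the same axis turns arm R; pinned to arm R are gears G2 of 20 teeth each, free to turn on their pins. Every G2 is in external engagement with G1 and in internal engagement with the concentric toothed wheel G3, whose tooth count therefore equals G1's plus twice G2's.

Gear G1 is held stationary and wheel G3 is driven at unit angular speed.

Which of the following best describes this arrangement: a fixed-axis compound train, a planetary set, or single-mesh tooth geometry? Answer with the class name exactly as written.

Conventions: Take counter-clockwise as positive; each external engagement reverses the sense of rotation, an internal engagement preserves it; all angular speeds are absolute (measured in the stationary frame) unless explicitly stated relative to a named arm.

planetary set

planetary set (30T centre, 20T on arm, 70T internal) — Willis relation
classification: planetary set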